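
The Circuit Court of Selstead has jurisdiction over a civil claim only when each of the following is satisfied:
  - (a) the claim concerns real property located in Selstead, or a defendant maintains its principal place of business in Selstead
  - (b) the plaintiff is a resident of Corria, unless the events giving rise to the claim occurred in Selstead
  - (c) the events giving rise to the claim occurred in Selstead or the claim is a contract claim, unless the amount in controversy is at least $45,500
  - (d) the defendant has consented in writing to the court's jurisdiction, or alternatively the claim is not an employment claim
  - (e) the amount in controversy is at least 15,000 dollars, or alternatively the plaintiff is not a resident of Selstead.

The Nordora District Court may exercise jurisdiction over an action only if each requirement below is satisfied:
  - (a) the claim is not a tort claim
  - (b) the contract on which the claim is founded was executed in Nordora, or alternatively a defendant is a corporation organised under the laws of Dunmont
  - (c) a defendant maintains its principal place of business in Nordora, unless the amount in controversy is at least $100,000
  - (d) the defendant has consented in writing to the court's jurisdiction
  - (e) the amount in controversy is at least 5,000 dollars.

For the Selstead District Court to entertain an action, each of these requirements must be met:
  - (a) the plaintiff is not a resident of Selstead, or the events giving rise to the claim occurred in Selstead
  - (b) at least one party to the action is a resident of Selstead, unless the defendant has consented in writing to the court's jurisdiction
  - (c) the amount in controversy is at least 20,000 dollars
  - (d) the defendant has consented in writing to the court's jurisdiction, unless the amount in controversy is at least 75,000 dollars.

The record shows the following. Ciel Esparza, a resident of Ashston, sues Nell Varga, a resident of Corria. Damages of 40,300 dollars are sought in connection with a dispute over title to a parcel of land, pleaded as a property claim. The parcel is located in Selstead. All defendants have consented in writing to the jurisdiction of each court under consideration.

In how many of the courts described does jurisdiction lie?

2

The Circuit Court of Selstead:
  (a) The property lies in Selstead, which satisfies one of the alternatives. Met.
  (b) The plaintiff resides in Ashston, not Corria. However, the operative events occurred in Selstead, so the 'unless' proviso supplies this condition. Met.
  (c) The operative events occurred in Selstead, which satisfies one of the alternatives. Met.
  (d) Every defendant has filed written consent, which satisfies one of the alternatives. Condition met.
  (e) The amount in controversy is $40,300, which meets the $15,000 floor, so this disjunct is met. Satisfied.
  → The court has jurisdiction.
The Nordora District Court:
  (a) The claim is a property claim, not a tort claim. Condition met.
  (b) No contract (and hence no place of execution) is alleged; no defendant is a corporation — every alternative fails. Not satisfied.
  (c) No defendant is a corporation. Nor does the 'unless' clause help: the amount in controversy is USD 40,300, below the $100,000 floor. Not satisfied.
  (d) Every defendant has filed written consent. Met.
  (e) The amount in controversy is 40,300 dollars, which meets the 5,000 dollars floor. Condition met.
  → The court lacks jurisdiction.
The Selstead District Court:
  (a) The plaintiff resides in Ashston, which is not Selstead, so this disjunct is met. Satisfied.
  (b) No party resides in Selstead. However, every defendant has filed written consent, so the 'unless' proviso supplies this condition. Satisfied.
  (c) The amount in controversy is 40,300 dollars, which meets the USD 20,000 floor. Met.
  (d) Every defendant has filed written consent. Condition met.
  → The court has jurisdiction.
Courts with jurisdiction: the Circuit Court of Selstead, the Selstead District Court — 2 in total.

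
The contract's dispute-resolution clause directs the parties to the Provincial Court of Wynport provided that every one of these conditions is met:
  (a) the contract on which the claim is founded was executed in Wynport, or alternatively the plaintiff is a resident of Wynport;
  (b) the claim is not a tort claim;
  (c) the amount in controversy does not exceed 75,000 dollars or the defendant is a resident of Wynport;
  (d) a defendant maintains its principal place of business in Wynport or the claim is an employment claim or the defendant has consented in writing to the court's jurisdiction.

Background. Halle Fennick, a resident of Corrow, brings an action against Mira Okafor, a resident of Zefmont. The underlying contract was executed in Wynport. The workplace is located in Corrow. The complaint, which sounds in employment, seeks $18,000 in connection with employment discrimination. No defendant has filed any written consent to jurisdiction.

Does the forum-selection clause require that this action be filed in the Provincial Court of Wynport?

Yes

The Provincial Court of Wynport:
  (a) The contract was executed in Wynport, so one alternative holds. Met.
  (b) The claim is an employment claim, not a tort claim. Met.
  (c) The amount in controversy is $18,000, within the 75,000 dollars ceiling, which satisfies one of the alternatives. Condition met.
  (d) The claim is an employment claim, which satisfies one of the alternatives. Met.
  → The clause applies.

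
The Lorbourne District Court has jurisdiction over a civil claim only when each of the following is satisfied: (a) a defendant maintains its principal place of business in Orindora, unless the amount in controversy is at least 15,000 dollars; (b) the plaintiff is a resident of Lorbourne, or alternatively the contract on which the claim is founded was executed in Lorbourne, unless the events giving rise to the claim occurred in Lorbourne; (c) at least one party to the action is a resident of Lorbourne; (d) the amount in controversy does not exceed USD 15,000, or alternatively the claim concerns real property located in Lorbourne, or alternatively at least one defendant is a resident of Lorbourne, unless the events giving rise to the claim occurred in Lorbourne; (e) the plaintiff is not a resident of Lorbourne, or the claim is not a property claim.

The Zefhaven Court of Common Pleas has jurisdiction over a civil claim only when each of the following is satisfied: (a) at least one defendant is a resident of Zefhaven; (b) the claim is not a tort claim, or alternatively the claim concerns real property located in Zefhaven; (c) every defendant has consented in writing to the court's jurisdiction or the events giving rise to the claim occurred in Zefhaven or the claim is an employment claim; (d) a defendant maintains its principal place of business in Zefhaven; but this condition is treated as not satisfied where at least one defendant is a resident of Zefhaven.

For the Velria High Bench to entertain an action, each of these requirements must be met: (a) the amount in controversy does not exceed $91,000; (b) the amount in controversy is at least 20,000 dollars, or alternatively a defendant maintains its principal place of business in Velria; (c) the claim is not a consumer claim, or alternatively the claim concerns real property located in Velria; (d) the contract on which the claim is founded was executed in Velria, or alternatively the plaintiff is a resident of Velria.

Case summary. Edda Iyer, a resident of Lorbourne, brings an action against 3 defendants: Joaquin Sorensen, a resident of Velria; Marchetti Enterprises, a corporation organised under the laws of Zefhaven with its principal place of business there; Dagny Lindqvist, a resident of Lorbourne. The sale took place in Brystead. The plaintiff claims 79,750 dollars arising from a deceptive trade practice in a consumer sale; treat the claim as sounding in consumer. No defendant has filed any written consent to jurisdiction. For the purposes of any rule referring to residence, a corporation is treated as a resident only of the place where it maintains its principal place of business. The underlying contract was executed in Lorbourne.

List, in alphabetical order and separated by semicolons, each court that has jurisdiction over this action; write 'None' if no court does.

the Lorbourne District Court

The Lorbourne District Court:
  (a) The corporate defendant(s) have their principal place of business in Zefhaven, not Orindora. The proviso rescues it, though: the amount in controversy is $79,750, which meets the 15,000 dollars floor. Met.
  (b) The plaintiff resides in Lorbourne, so one alternative holds. Satisfied.
  (c) Edda Iyer resides in Lorbourne. Satisfied.
  (d) Dagny Lindqvist resides in Lorbourne, so this disjunct is met. Met.
  (e) The claim is a consumer claim, not a property claim, so one alternative holds. Condition met.
  → The court has jurisdiction.
The Zefhaven Court of Common Pleas:
  (a) Marchetti Enterprises resides in Zefhaven. Satisfied.
  (b) The claim is a consumer claim, not a tort claim, which satisfies one of the alternatives. Met.
  (c) No such written consent has been filed; the operative events occurred in Brystead, not Zefhaven; the claim is a consumer claim, not an employment claim — none of the alternatives is met. Condition not met.
  (d) Marchetti Enterprises has its principal place of business in Zefhaven. However, Marchetti Enterprises resides in Zefhaven, which falls within the stated exception and so defeats the condition. Fails.
  → No jurisdiction.
The Velria High Bench:
  (a) The amount in controversy is 79,750 dollars, within the $91,000 ceiling. Satisfied.
  (b) The amount in controversy is $79,750, which meets the USD 20,000 floor, so this disjunct is met. Satisfied.
  (c) The claim is a consumer claim; the claim does not concern real property — every alternative fails. Not satisfied.
  (d) The contract was executed in Lorbourne, not Velria; the plaintiff resides in Lorbourne, not Velria — no alternative holds. Condition not met.
  → At least one condition fails; no jurisdiction.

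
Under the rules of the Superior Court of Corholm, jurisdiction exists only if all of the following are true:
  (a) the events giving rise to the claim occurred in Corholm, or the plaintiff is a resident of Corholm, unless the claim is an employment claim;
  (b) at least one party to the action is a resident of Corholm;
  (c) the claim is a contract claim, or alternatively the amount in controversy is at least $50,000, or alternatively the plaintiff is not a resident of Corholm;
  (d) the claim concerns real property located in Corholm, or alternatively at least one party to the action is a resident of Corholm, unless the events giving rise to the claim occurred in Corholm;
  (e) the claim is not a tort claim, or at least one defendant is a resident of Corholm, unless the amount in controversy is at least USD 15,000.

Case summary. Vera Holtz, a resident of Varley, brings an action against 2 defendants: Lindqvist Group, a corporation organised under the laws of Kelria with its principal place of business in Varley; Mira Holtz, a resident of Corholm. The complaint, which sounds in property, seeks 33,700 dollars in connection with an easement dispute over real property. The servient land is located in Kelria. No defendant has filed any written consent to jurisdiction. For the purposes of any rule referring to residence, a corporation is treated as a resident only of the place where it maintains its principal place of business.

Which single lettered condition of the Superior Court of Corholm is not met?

The Superior Court of Corholm:
  (a) The operative events occurred in Kelria, not Corholm; the plaintiff resides in Varley, not Corholm — every alternative fails. And the claim is a property claim, not an employment claim, so the proviso does not save it. Condition not met.
  (b) Mira Holtz resides in Corholm. Met.
  (c) The plaintiff resides in Varley, which is not Corholm, so this disjunct is met. Met.
  (d) Mira Holtz resides in Corholm, so one alternative holds. Condition met.
  (e) The claim is a property claim, not a tort claim, so one alternative holds. Satisfied.
Only condition (a) fails.

(a)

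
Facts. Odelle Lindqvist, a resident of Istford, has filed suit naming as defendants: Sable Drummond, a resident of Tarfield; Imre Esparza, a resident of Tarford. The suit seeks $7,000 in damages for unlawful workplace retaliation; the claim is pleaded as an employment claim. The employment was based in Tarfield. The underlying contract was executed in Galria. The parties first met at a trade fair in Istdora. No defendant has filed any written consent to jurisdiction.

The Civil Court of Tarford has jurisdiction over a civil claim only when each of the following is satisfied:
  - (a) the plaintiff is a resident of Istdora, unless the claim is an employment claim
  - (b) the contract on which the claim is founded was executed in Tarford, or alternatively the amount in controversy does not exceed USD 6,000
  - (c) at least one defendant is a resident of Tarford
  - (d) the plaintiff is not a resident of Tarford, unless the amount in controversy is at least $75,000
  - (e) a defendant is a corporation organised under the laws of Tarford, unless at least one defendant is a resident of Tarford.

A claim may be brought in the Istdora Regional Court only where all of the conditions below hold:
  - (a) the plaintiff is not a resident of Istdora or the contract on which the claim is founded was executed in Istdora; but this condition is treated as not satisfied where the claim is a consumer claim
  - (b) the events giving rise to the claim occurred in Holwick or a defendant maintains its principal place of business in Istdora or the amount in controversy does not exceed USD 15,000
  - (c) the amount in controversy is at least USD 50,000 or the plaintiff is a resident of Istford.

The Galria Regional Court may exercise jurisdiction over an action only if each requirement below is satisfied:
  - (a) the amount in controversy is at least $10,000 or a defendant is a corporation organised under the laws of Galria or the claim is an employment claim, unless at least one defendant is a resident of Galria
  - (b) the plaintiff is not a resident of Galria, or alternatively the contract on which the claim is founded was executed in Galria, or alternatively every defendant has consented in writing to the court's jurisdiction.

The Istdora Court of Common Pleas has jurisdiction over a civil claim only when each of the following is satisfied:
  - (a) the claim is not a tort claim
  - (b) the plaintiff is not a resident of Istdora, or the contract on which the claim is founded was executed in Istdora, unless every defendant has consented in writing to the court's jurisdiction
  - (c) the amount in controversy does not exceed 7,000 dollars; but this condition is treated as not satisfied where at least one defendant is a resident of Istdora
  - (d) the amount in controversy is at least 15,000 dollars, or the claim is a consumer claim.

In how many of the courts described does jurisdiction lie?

The Civil Court of Tarford:
  (a) The plaintiff resides in Istford, not Istdora. But the claim is an employment claim, and the 'unless' clause therefore excuses the requirement. Met.
  (b) The contract was executed in Galria, not Tarford; the amount in controversy is USD 7,000, above the 6,000 dollars ceiling — none of the alternatives is met. Fails.
  (c) Imre Esparza resides in Tarford. Met.
  (d) The plaintiff resides in Istford, which is not Tarford. Condition met.
  (e) No defendant is a corporation. But Imre Esparza resides in Tarford, and the 'unless' clause therefore excuses the requirement. Condition met.
  → Not every requirement is met — no jurisdiction.
The Istdora Regional Court:
  (a) The plaintiff resides in Istford, which is not Istdora, which satisfies one of the alternatives. The exception is not triggered, since the claim is an employment claim, not a consumer claim. Condition met.
  (b) The amount in controversy is USD 7,000, within the 15,000 dollars ceiling, so one alternative holds. Satisfied.
  (c) The plaintiff resides in Istford — that alternative is enough. Condition met.
  → The court has jurisdiction.
The Galria Regional Court:
  (a) The claim is an employment claim, which satisfies one of the alternatives. Satisfied.
  (b) The plaintiff resides in Istford, which is not Galria, which satisfies one of the alternatives. Condition met.
  → Jurisdiction lies.
The Istdora Court of Common Pleas:
  (a) The claim is an employment claim, not a tort claim. Satisfied.
  (b) The plaintiff resides in Istford, which is not Istdora, so this disjunct is met. Satisfied.
  (c) The amount in controversy is USD 7,000, within the 7,000 dollars ceiling. The carve-out does not apply: no defendant resides in Istdora (they reside in Tarfield, Tarford). Condition met.
  (d) The amount in controversy is 7,000 dollars, below the 15,000 dollars floor; the claim is an employment claim, not a consumer claim — no alternative holds. Fails.
  → The court lacks jurisdiction.
Courts with jurisdiction: the Istdora Regional Court, the Galria Regional Court — 2 in total.

2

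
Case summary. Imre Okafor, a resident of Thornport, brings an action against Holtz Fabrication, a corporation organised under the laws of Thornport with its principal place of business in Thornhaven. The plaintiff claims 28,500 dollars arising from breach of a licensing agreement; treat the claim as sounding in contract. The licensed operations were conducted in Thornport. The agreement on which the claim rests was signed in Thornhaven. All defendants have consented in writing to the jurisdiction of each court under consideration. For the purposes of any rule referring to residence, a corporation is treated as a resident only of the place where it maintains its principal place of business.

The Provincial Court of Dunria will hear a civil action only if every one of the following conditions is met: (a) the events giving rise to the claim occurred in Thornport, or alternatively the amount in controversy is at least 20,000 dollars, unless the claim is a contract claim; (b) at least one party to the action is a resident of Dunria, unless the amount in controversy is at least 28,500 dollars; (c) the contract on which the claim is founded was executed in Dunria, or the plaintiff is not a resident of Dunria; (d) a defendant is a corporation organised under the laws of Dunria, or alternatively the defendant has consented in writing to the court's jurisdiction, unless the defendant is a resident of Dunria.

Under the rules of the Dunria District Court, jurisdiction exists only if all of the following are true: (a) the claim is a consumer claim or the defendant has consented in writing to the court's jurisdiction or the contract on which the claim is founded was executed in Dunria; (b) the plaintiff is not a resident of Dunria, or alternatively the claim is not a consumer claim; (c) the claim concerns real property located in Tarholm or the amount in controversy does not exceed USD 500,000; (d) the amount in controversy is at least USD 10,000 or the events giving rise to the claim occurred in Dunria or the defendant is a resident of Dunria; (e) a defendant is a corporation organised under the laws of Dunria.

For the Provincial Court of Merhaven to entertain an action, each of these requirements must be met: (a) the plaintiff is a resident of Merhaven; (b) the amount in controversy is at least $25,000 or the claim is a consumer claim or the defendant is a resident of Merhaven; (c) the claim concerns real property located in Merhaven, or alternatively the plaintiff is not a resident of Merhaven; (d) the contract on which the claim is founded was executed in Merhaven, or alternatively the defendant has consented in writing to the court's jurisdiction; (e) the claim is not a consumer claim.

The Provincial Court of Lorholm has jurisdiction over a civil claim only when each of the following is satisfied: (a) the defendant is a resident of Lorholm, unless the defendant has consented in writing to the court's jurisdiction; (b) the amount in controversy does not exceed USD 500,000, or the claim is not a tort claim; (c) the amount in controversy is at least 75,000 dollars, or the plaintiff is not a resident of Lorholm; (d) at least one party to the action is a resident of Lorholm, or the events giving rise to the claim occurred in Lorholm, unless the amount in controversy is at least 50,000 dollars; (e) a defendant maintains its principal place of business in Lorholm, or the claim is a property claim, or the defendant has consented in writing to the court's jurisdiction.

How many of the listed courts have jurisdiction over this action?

1

The Provincial Court of Dunria:
  (a) The operative events occurred in Thornport, so this disjunct is met. Condition met.
  (b) No party resides in Dunria. But the amount in controversy is 28,500 dollars, which meets the 28,500 dollars floor, and the 'unless' clause therefore excuses the requirement. Satisfied.
  (c) The plaintiff resides in Thornport, which is not Dunria, so this disjunct is met. Satisfied.
  (d) Every defendant has filed written consent, which satisfies one of the alternatives. Satisfied.
  → All conditions met; jurisdiction exists.
The Dunria District Court:
  (a) Every defendant has filed written consent, so this disjunct is met. Condition met.
  (b) The plaintiff resides in Thornport, which is not Dunria, so one alternative holds. Satisfied.
  (c) The amount in controversy is USD 28,500, within the 500,000 dollars ceiling, so one alternative holds. Satisfied.
  (d) The amount in controversy is $28,500, which meets the USD 10,000 floor, so one alternative holds. Condition met.
  (e) The corporate defendant(s) are organised in Thornport, not Dunria. Not satisfied.
  → No jurisdiction.
The Provincial Court of Merhaven:
  (a) The plaintiff resides in Thornport, not Merhaven. Condition not met.
  (b) The amount in controversy is USD 28,500, which meets the 25,000 dollars floor, so this disjunct is met. Met.
  (c) The plaintiff resides in Thornport, which is not Merhaven, so this disjunct is met. Condition met.
  (d) Every defendant has filed written consent, so this disjunct is met. Met.
  (e) The claim is a contract claim, not a consumer claim. Met.
  → Not every requirement is met — no jurisdiction.
The Provincial Court of Lorholm:
  (a) The defendant resides in Thornhaven, not Lorholm. But every defendant has filed written consent, and the 'unless' clause therefore excuses the requirement. Condition met.
  (b) The amount in controversy is $28,500, within the $500,000 ceiling — that alternative is enough. Satisfied.
  (c) The plaintiff resides in Thornport, which is not Lorholm — that alternative is enough. Condition met.
  (d) No party resides in Lorholm; the operative events occurred in Thornport, not Lorholm — no alternative holds. The proviso offers no rescue either, since the amount in controversy is $28,500, below the USD 50,000 floor. Not met.
  (e) Every defendant has filed written consent — that alternative is enough. Condition met.
  → The court lacks jurisdiction.
Courts with jurisdiction: the Provincial Court of Dunria — 1 in total.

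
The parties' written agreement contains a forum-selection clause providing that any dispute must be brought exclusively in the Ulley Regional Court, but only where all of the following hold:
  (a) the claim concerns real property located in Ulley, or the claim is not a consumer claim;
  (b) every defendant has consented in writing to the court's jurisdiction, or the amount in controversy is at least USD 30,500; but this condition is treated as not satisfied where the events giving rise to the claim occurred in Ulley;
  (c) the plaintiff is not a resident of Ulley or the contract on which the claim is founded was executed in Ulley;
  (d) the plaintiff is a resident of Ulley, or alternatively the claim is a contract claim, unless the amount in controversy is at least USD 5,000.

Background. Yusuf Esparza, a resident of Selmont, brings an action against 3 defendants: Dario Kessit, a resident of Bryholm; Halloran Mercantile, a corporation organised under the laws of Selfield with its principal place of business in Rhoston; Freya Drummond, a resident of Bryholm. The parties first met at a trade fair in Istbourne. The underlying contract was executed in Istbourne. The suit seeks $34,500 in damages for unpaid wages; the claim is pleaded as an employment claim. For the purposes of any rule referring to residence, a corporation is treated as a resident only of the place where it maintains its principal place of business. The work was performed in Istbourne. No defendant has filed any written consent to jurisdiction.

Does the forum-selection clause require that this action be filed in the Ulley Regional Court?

The Ulley Regional Court:
  (a) The claim is an employment claim, not a consumer claim, which satisfies one of the alternatives. Condition met.
  (b) The amount in controversy is $34,500, which meets the $30,500 floor — that alternative is enough. And the carve-out is inapplicable — the operative events occurred in Istbourne, not Ulley. Met.
  (c) The plaintiff resides in Selmont, which is not Ulley — that alternative is enough. Met.
  (d) The plaintiff resides in Selmont, not Ulley; the claim is an employment claim, not a contract claim — every alternative fails. The proviso rescues it, though: the amount in controversy is 34,500 dollars, which meets the USD 5,000 floor. Satisfied.
  → The clause applies.

Yes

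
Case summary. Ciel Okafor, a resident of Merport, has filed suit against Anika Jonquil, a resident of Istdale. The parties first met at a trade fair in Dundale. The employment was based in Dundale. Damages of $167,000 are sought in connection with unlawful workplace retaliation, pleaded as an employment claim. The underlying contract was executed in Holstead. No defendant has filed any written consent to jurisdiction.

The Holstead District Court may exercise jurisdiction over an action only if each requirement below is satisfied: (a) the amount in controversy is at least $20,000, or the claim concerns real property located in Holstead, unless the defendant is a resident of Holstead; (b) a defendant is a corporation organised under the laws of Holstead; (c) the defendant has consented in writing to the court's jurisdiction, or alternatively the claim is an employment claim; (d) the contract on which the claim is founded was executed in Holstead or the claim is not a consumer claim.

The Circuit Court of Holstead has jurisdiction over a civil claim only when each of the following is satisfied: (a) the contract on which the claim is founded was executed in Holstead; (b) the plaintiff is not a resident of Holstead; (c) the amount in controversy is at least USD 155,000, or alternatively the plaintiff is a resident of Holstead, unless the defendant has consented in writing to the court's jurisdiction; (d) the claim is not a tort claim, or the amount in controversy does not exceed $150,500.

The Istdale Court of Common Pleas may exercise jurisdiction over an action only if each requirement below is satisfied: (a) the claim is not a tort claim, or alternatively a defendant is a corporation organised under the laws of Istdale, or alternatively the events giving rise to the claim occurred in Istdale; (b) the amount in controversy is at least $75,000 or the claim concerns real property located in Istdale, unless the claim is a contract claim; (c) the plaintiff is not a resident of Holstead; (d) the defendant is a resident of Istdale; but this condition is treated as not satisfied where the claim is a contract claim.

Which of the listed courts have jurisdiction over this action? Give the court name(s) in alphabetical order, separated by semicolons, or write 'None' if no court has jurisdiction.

the Circuit Court of Holstead; the Istdale Court of Common Pleas

The Holstead District Court:
  (a) The amount in controversy is USD 167,000, which meets the 20,000 dollars floor, which satisfies one of the alternatives. Condition met.
  (b) No defendant is a corporation. Condition not met.
  (c) The claim is an employment claim, so one alternative holds. Satisfied.
  (d) The contract was executed in Holstead, so one alternative holds. Satisfied.
  → Not every requirement is met — no jurisdiction.
The Circuit Court of Holstead:
  (a) The contract was executed in Holstead. Met.
  (b) The plaintiff resides in Merport, which is not Holstead. Satisfied.
  (c) The amount in controversy is 167,000 dollars, which meets the $155,000 floor, which satisfies one of the alternatives. Met.
  (d) The claim is an employment claim, not a tort claim, so one alternative holds. Satisfied.
  → Every requirement is satisfied — jurisdiction.
The Istdale Court of Common Pleas:
  (a) The claim is an employment claim, not a tort claim, which satisfies one of the alternatives. Satisfied.
  (b) The amount in controversy is $167,000, which meets the USD 75,000 floor, so one alternative holds. Condition met.
  (c) The plaintiff resides in Merport, which is not Holstead. Condition met.
  (d) The defendant resides in Istdale. And the carve-out is inapplicable — the claim is an employment claim, not a contract claim. Satisfied.
  → All conditions met; jurisdiction exists.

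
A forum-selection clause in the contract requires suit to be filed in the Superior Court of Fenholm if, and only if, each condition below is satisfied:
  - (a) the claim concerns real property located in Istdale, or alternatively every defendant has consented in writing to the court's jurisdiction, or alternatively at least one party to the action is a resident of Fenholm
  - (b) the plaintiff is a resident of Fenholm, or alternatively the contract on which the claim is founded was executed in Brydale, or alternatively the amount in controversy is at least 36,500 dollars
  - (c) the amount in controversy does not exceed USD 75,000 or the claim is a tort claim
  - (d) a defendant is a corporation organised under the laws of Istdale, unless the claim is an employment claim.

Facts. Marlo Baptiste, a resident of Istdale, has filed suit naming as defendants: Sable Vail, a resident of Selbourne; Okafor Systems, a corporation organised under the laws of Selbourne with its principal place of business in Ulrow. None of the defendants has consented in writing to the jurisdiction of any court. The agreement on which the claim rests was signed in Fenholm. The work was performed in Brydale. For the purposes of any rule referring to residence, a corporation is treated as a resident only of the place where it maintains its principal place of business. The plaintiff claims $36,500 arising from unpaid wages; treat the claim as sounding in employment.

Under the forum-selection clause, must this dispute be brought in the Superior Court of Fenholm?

No

The Superior Court of Fenholm:
  (a) The claim does not concern real property; no such written consent has been filed; no party resides in Fenholm — every alternative fails. Fails.
  (b) The amount in controversy is USD 36,500, which meets the 36,500 dollars floor, which satisfies one of the alternatives. Met.
  (c) The amount in controversy is 36,500 dollars, within the USD 75,000 ceiling, so one alternative holds. Condition met.
  (d) The corporate defendant(s) are organised in Selbourne, not Istdale. However, the claim is an employment claim, so the 'unless' proviso supplies this condition. Met.
  → The clause does not apply.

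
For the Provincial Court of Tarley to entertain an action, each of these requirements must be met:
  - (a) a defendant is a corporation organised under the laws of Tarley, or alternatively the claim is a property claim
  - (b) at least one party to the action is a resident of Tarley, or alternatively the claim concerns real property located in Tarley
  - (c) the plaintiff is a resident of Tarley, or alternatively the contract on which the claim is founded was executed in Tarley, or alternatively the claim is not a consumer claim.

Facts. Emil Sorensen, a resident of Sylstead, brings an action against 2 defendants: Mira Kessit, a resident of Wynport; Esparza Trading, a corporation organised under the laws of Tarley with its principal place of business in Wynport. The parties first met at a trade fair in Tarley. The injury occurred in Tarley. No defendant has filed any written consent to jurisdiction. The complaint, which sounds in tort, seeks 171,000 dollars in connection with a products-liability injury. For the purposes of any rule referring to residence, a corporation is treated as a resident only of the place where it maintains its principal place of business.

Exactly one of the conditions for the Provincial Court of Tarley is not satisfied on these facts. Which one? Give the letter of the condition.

(b)

The Provincial Court of Tarley:
  (a) Esparza Trading is organised under the laws of Tarley, so this disjunct is met. Met.
  (b) No party resides in Tarley; the claim does not concern real property — no alternative holds. Condition not met.
  (c) The claim is a tort claim, not a consumer claim, so this disjunct is met. Satisfied.
Only condition (b) fails.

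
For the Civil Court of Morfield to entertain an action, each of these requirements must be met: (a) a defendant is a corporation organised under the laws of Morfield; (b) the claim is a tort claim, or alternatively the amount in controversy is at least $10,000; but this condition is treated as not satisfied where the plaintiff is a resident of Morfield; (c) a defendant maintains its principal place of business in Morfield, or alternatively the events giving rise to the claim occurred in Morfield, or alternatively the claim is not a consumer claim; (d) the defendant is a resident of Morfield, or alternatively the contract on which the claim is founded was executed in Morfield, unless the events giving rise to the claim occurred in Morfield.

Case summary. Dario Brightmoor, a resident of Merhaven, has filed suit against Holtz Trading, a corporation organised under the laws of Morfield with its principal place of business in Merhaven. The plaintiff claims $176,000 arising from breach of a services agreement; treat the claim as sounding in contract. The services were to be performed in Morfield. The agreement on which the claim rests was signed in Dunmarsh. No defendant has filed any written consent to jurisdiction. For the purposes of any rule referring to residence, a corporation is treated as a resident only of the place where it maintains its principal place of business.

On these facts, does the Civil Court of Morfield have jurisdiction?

The Civil Court of Morfield:
  (a) Holtz Trading is organised under the laws of Morfield. Condition met.
  (b) The amount in controversy is $176,000, which meets the 10,000 dollars floor — that alternative is enough. And the carve-out is inapplicable — the plaintiff resides in Merhaven, not Morfield. Met.
  (c) The operative events occurred in Morfield, so one alternative holds. Condition met.
  (d) The defendant resides in Merhaven, not Morfield; the contract was executed in Dunmarsh, not Morfield — no alternative holds. However, the operative events occurred in Morfield, so the 'unless' proviso supplies this condition. Met.
  → Every requirement is satisfied — jurisdiction.

Yes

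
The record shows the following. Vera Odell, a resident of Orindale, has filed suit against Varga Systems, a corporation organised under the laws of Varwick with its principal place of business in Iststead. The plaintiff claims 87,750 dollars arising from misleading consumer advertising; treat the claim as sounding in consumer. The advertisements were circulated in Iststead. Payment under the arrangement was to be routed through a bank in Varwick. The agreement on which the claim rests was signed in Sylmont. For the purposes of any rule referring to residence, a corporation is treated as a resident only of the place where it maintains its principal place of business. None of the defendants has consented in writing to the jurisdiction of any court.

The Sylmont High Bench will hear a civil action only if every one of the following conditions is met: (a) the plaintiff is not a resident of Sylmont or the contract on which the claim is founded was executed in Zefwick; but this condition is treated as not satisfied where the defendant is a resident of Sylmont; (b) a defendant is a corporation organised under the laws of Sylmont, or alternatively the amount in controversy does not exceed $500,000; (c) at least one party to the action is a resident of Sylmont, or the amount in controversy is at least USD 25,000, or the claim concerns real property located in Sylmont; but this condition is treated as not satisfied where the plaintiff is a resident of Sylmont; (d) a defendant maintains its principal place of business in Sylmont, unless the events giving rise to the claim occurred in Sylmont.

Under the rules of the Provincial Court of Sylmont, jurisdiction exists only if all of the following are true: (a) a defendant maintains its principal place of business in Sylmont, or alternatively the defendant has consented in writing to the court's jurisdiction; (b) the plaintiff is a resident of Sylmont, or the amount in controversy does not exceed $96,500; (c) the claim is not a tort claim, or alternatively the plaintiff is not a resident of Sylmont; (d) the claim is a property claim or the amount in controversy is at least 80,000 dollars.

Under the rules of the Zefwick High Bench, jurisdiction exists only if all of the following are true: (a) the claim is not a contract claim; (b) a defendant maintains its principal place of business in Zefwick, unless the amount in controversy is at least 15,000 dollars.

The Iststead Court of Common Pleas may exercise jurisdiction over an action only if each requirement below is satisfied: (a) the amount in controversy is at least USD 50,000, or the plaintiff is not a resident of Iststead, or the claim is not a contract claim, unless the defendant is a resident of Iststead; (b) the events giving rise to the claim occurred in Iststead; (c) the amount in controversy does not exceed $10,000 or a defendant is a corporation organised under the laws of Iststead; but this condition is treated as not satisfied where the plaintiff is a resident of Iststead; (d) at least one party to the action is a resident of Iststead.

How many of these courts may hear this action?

The Sylmont High Bench:
  (a) The plaintiff resides in Orindale, which is not Sylmont, so this disjunct is met. The carve-out does not apply: the defendant resides in Iststead, not Sylmont. Satisfied.
  (b) The amount in controversy is USD 87,750, within the $500,000 ceiling, which satisfies one of the alternatives. Met.
  (c) The amount in controversy is $87,750, which meets the USD 25,000 floor — that alternative is enough. And the carve-out is inapplicable — the plaintiff resides in Orindale, not Sylmont. Satisfied.
  (d) The corporate defendant(s) have their principal place of business in Iststead, not Sylmont. And the operative events occurred in Iststead, not Sylmont, so the proviso does not save it. Condition not met.
  → The court lacks jurisdiction.
The Provincial Court of Sylmont:
  (a) The corporate defendant(s) have their principal place of business in Iststead, not Sylmont; no such written consent has been filed — no alternative holds. Condition not met.
  (b) The amount in controversy is USD 87,750, within the $96,500 ceiling — that alternative is enough. Met.
  (c) The claim is a consumer claim, not a tort claim, which satisfies one of the alternatives. Satisfied.
  (d) The amount in controversy is 87,750 dollars, which meets the 80,000 dollars floor, which satisfies one of the alternatives. Met.
  → The court lacks jurisdiction.
The Zefwick High Bench:
  (a) The claim is a consumer claim, not a contract claim. Satisfied.
  (b) The corporate defendant(s) have their principal place of business in Iststead, not Zefwick. However, the amount in controversy is $87,750, which meets the USD 15,000 floor, so the 'unless' proviso supplies this condition. Met.
  → The court has jurisdiction.
The Iststead Court of Common Pleas:
  (a) The amount in controversy is USD 87,750, which meets the $50,000 floor, which satisfies one of the alternatives. Satisfied.
  (b) The operative events occurred in Iststead. Met.
  (c) The amount in controversy is 87,750 dollars, above the USD 10,000 ceiling; the corporate defendant(s) are organised in Varwick, not Iststead — no alternative holds. Not met.
  (d) Varga Systems resides in Iststead. Met.
  → At least one condition fails; no jurisdiction.
Courts with jurisdiction: the Zefwick High Bench — 1 in total.

1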